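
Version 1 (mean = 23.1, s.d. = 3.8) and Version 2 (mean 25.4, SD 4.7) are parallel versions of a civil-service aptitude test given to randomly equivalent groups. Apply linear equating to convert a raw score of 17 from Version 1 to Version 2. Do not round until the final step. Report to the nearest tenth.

17.9

Linear equating: y = (SD_Y/SD_X)(x − M_X) + M_Y
y = (4.7/3.8)(17 − 23.1) + 25.4
y = 1.236842 × -6.1 + 25.4 = -7.5447 + 25.4 = 17.9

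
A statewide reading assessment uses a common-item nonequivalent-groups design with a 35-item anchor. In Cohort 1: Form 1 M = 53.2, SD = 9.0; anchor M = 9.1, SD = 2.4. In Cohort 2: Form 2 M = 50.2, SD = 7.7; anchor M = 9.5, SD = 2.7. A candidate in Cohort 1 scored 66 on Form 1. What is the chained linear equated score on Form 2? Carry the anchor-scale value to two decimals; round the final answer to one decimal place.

58.8

Form 1 → anchor (Cohort 1): v = (2.4/9.0)(66 − 53.2) + 9.1 = 12.51
anchor → Form 2 (Cohort 2): y = (7.7/2.7)(12.51 − 9.5) + 50.2 = 58.8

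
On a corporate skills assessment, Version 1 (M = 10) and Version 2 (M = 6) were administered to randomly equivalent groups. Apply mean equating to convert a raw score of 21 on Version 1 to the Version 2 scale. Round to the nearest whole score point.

Mean equating: y = x + (M_Y − M_X) = 21 + (6 − 10) = 17

17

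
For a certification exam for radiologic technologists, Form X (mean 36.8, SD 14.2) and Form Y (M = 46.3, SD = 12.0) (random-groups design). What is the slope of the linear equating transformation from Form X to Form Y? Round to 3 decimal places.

A = SD_Y / SD_X = 12.0 / 14.2 = 0.845

0.845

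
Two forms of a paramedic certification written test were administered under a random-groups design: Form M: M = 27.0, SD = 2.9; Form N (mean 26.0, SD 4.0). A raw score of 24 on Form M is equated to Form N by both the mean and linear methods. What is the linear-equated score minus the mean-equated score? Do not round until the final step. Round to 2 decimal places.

Mean-equated: 24 + (26.0 − 27.0) = 23.00
Linear-equated: (4.0/2.9)(24 − 27.0) + 26.0 = 21.862
Difference = 21.862 − 23.00 = -1.14

-1.14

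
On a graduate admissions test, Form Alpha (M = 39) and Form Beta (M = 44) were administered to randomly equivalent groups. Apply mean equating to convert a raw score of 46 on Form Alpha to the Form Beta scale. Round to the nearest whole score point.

51

Mean equating: y = x + (M_Y − M_X) = 46 + (44 − 39) = 51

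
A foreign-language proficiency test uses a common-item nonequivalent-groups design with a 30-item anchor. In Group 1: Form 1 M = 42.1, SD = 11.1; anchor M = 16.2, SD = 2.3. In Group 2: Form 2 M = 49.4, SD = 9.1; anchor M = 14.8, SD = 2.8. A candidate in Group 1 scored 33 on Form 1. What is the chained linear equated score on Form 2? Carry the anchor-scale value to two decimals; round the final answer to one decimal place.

Form 1 → anchor (Group 1): v = (2.3/11.1)(33 − 42.1) + 16.2 = 14.31
anchor → Form 2 (Group 2): y = (9.1/2.8)(14.31 − 14.8) + 49.4 = 47.8

47.8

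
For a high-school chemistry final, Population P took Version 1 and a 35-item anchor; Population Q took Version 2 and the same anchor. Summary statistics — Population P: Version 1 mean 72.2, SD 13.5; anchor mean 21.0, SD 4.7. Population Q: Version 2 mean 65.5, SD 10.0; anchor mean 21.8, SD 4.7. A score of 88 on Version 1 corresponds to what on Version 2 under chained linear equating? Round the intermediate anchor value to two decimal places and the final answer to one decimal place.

75.5

Version 1 → anchor (Population P): v = (4.7/13.5)(88 − 72.2) + 21.0 = 26.50
anchor → Version 2 (Population Q): y = (10.0/4.7)(26.50 − 21.8) + 65.5 = 75.5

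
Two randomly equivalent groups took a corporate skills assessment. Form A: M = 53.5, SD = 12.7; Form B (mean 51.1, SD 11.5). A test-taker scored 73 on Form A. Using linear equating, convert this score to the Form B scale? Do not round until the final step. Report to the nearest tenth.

68.8

Linear equating: y = (SD_Y/SD_X)(x − M_X) + M_Y
y = (11.5/12.7)(73 − 53.5) + 51.1
y = 0.905512 × 19.5 + 51.1 = 17.6575 + 51.1 = 68.8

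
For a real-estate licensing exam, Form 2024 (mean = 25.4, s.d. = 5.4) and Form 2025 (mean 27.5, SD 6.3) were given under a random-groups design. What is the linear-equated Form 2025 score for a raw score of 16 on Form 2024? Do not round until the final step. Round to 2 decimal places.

Linear equating: y = (SD_Y/SD_X)(x − M_X) + M_Y
y = (6.3/5.4)(16 − 25.4) + 27.5
y = 1.166667 × -9.4 + 27.5 = -10.9667 + 27.5 = 16.53

16.53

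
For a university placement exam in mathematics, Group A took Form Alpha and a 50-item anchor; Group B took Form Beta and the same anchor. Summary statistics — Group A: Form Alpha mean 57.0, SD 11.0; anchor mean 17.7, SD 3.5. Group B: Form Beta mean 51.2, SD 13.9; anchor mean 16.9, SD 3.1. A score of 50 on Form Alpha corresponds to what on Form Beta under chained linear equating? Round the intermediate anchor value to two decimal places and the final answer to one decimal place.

44.8

Form Alpha → anchor (Group A): v = (3.5/11.0)(50 − 57.0) + 17.7 = 15.47
anchor → Form Beta (Group B): y = (13.9/3.1)(15.47 − 16.9) + 51.2 = 44.8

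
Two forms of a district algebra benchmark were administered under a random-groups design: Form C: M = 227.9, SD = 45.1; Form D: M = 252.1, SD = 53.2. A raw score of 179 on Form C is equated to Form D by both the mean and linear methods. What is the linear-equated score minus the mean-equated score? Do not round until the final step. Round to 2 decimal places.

Mean-equated: 179 + (252.1 − 227.9) = 203.20
Linear-equated: (53.2/45.1)(179 − 227.9) + 252.1 = 194.418
Difference = 194.418 − 203.20 = -8.78

-8.78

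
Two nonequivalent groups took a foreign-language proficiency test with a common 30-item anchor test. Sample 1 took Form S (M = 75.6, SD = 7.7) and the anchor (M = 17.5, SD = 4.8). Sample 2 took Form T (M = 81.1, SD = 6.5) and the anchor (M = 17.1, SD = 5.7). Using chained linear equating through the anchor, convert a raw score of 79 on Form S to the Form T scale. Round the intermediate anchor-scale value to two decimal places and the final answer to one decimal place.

84.0

Form S → anchor (Sample 1): v = (4.8/7.7)(79 − 75.6) + 17.5 = 19.62
anchor → Form T (Sample 2): y = (6.5/5.7)(19.62 − 17.1) + 81.1 = 84.0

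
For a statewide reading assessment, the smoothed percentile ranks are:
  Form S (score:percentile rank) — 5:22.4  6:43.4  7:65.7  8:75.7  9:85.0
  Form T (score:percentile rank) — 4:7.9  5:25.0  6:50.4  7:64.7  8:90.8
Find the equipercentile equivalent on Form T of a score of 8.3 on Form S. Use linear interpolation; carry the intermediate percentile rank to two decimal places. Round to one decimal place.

PR of 8.3 on Form S: 75.7 + (8.3 − 8)/(9 − 8) × (85.0 − 75.7) = 78.49
On Form T, PR 78.49 falls between score 7 (PR 64.7) and 8 (PR 90.8).
Interpolate: 7 + (78.49 − 64.7)/(90.8 − 64.7) × (8 − 7) = 7.5

7.5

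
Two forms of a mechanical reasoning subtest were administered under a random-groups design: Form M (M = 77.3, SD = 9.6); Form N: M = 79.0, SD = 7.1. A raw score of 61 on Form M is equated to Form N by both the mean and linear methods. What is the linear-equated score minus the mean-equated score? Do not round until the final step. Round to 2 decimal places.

Mean-equated: 61 + (79.0 − 77.3) = 62.70
Linear-equated: (7.1/9.6)(61 − 77.3) + 79.0 = 66.945
Difference = 66.945 − 62.70 = 4.24

4.24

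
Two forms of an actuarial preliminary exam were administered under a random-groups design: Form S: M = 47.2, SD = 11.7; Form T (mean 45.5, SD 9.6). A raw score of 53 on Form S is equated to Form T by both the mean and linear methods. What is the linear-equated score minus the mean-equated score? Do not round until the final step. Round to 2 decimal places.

-1.04

Mean-equated: 53 + (45.5 − 47.2) = 51.30
Linear-equated: (9.6/11.7)(53 − 47.2) + 45.5 = 50.259
Difference = 50.259 − 51.30 = -1.04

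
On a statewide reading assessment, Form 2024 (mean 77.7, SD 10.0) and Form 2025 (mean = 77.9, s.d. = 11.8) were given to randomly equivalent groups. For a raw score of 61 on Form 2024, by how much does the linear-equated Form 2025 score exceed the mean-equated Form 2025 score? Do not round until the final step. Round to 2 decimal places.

-3.01

Mean-equated: 61 + (77.9 − 77.7) = 61.20
Linear-equated: (11.8/10.0)(61 − 77.7) + 77.9 = 58.194
Difference = 58.194 − 61.20 = -3.01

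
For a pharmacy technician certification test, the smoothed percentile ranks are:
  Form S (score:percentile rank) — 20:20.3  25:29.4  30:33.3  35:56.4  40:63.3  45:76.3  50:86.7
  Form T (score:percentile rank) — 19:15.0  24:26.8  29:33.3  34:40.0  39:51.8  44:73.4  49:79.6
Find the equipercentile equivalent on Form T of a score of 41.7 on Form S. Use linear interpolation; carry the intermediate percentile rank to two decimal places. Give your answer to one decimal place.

PR of 41.7 on Form S: 63.3 + (41.7 − 40)/(45 − 40) × (76.3 − 63.3) = 67.72
On Form T, PR 67.72 falls between score 39 (PR 51.8) and 44 (PR 73.4).
Interpolate: 39 + (67.72 − 51.8)/(73.4 − 51.8) × (44 − 39) = 42.7

42.7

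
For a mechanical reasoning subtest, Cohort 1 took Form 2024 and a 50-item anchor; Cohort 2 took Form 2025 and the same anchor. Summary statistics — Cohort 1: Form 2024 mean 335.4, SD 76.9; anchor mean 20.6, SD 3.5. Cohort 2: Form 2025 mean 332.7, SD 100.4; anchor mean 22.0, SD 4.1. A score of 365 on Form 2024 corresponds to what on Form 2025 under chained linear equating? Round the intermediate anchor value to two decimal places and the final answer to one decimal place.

Form 2024 → anchor (Cohort 1): v = (3.5/76.9)(365 − 335.4) + 20.6 = 21.95
anchor → Form 2025 (Cohort 2): y = (100.4/4.1)(21.95 − 22.0) + 332.7 = 331.5

331.5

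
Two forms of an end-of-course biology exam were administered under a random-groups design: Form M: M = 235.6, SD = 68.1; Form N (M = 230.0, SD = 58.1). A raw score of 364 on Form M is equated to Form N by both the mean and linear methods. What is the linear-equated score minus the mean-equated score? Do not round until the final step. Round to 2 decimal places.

Mean-equated: 364 + (230.0 − 235.6) = 358.40
Linear-equated: (58.1/68.1)(364 − 235.6) + 230.0 = 339.545
Difference = 339.545 − 358.40 = -18.85

-18.85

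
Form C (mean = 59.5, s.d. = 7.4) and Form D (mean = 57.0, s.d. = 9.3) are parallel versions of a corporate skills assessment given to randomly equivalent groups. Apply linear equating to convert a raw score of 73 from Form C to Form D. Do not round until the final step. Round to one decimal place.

Linear equating: y = (SD_Y/SD_X)(x − M_X) + M_Y
y = (9.3/7.4)(73 − 59.5) + 57.0
y = 1.256757 × 13.5 + 57.0 = 16.9662 + 57.0 = 74.0

74.0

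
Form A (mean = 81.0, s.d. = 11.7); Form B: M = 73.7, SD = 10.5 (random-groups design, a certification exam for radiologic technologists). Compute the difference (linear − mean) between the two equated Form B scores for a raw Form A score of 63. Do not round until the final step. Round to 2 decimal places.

1.85

Mean-equated: 63 + (73.7 − 81.0) = 55.70
Linear-equated: (10.5/11.7)(63 − 81.0) + 73.7 = 57.546
Difference = 57.546 − 55.70 = 1.85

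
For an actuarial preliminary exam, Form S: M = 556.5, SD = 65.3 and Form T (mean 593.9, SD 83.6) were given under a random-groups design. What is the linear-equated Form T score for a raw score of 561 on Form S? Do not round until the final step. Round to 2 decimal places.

Linear equating: y = (SD_Y/SD_X)(x − M_X) + M_Y
y = (83.6/65.3)(561 − 556.5) + 593.9
y = 1.280245 × 4.5 + 593.9 = 5.7611 + 593.9 = 599.66

599.66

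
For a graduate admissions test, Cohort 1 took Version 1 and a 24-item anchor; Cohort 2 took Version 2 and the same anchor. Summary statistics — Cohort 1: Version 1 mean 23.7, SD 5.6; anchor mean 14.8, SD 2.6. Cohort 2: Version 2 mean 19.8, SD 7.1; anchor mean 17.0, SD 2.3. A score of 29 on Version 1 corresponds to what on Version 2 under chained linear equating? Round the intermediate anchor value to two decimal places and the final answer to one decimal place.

20.6

Version 1 → anchor (Cohort 1): v = (2.6/5.6)(29 − 23.7) + 14.8 = 17.26
anchor → Version 2 (Cohort 2): y = (7.1/2.3)(17.26 − 17.0) + 19.8 = 20.6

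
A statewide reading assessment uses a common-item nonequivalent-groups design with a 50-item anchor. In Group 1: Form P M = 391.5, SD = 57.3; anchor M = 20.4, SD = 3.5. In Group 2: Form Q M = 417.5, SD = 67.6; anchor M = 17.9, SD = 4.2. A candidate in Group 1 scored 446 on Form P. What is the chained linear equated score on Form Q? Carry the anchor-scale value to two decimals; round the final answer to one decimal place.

511.3

Form P → anchor (Group 1): v = (3.5/57.3)(446 − 391.5) + 20.4 = 23.73
anchor → Form Q (Group 2): y = (67.6/4.2)(23.73 − 17.9) + 417.5 = 511.3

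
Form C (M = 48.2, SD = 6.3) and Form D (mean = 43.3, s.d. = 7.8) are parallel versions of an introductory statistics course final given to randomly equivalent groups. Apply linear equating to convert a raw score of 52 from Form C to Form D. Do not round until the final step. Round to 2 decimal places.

Linear equating: y = (SD_Y/SD_X)(x − M_X) + M_Y
y = (7.8/6.3)(52 − 48.2) + 43.3
y = 1.238095 × 3.8 + 43.3 = 4.7048 + 43.3 = 48.00

48.00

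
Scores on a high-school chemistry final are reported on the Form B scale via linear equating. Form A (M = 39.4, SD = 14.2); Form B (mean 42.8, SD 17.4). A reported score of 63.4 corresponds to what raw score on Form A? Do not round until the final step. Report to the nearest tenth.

Invert y = (SD_Y/SD_X)(x − M_X) + M_Y:
x = (SD_X/SD_Y)(y − M_Y) + M_X = (14.2/17.4)(63.4 − 42.8) + 39.4
x = 0.816092 × 20.600 + 39.4 = 56.2

56.2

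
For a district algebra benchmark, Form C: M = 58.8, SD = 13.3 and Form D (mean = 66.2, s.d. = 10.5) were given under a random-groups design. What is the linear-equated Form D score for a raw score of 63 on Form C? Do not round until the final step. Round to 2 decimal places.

69.52

Linear equating: y = (SD_Y/SD_X)(x − M_X) + M_Y
y = (10.5/13.3)(63 − 58.8) + 66.2
y = 0.789474 × 4.2 + 66.2 = 3.3158 + 66.2 = 69.52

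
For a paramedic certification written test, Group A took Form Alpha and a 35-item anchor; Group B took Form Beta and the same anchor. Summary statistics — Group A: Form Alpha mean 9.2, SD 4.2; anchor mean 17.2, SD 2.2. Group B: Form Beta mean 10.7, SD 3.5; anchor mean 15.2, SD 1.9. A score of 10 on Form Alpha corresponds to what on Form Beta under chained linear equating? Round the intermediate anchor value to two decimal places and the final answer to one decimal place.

15.2

Form Alpha → anchor (Group A): v = (2.2/4.2)(10 − 9.2) + 17.2 = 17.62
anchor → Form Beta (Group B): y = (3.5/1.9)(17.62 − 15.2) + 10.7 = 15.2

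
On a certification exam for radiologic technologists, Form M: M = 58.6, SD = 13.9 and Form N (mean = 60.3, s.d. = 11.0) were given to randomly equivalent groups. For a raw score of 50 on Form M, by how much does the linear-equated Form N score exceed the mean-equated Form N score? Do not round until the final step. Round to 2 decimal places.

1.79

Mean-equated: 50 + (60.3 − 58.6) = 51.70
Linear-equated: (11.0/13.9)(50 − 58.6) + 60.3 = 53.494
Difference = 53.494 − 51.70 = 1.79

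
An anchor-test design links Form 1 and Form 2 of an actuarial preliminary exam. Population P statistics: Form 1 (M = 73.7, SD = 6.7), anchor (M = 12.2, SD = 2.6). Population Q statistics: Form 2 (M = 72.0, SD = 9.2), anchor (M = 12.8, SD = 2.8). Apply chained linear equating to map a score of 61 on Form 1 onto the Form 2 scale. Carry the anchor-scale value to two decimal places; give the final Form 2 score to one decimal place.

53.8

Form 1 → anchor (Population P): v = (2.6/6.7)(61 − 73.7) + 12.2 = 7.27
anchor → Form 2 (Population Q): y = (9.2/2.8)(7.27 − 12.8) + 72.0 = 53.8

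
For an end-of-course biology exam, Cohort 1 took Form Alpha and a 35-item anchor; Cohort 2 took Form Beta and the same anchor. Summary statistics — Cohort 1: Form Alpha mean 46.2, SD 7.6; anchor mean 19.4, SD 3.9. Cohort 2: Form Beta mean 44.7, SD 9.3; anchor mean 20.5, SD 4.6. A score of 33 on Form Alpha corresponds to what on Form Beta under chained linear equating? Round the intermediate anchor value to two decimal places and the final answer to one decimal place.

Form Alpha → anchor (Cohort 1): v = (3.9/7.6)(33 − 46.2) + 19.4 = 12.63
anchor → Form Beta (Cohort 2): y = (9.3/4.6)(12.63 − 20.5) + 44.7 = 28.8

28.8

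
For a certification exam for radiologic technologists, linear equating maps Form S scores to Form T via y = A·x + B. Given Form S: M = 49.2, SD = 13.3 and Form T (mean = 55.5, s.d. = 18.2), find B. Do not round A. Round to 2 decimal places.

-11.83

A = SD_Y / SD_X = 18.2 / 13.3 = 1.368421
B = M_Y − A·M_X = 55.5 − 1.368421 × 49.2 = -11.83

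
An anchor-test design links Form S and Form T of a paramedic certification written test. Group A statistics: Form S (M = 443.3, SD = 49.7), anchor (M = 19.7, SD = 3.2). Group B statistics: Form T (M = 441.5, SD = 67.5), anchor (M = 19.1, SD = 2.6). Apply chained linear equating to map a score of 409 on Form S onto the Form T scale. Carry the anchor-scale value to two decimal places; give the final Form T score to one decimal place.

399.7

Form S → anchor (Group A): v = (3.2/49.7)(409 − 443.3) + 19.7 = 17.49
anchor → Form T (Group B): y = (67.5/2.6)(17.49 − 19.1) + 441.5 = 399.7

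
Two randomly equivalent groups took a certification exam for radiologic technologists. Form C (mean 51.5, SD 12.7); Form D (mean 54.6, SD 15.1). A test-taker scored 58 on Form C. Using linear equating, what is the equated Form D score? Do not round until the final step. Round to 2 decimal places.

62.33

Linear equating: y = (SD_Y/SD_X)(x − M_X) + M_Y
y = (15.1/12.7)(58 − 51.5) + 54.6
y = 1.188976 × 6.5 + 54.6 = 7.7283 + 54.6 = 62.33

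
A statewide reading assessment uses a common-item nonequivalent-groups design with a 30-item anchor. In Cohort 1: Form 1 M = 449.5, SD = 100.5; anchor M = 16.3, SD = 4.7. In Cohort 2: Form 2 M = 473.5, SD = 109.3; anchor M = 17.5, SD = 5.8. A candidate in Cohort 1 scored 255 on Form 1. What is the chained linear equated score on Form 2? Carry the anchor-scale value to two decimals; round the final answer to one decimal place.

279.4

Form 1 → anchor (Cohort 1): v = (4.7/100.5)(255 − 449.5) + 16.3 = 7.20
anchor → Form 2 (Cohort 2): y = (109.3/5.8)(7.20 − 17.5) + 473.5 = 279.4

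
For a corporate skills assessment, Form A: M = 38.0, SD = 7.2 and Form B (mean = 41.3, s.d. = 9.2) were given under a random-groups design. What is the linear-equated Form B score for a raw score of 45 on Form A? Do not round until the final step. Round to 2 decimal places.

50.24

Linear equating: y = (SD_Y/SD_X)(x − M_X) + M_Y
y = (9.2/7.2)(45 − 38.0) + 41.3
y = 1.277778 × 7.0 + 41.3 = 8.9444 + 41.3 = 50.24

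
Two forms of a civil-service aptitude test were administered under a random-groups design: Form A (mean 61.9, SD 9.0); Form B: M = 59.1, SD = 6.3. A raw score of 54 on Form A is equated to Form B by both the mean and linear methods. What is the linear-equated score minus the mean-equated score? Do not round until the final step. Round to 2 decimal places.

Mean-equated: 54 + (59.1 − 61.9) = 51.20
Linear-equated: (6.3/9.0)(54 − 61.9) + 59.1 = 53.570
Difference = 53.570 − 51.20 = 2.37

2.37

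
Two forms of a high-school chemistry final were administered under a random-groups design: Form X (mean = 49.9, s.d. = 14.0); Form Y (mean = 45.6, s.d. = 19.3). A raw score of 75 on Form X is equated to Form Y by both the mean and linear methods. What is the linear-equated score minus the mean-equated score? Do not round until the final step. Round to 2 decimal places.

Mean-equated: 75 + (45.6 − 49.9) = 70.70
Linear-equated: (19.3/14.0)(75 − 49.9) + 45.6 = 80.202
Difference = 80.202 − 70.70 = 9.50

9.50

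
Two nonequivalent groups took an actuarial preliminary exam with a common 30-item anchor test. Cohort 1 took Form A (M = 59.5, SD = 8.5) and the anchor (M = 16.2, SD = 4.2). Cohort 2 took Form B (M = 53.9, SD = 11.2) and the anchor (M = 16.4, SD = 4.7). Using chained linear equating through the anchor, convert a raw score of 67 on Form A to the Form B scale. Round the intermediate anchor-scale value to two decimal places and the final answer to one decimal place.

Form A → anchor (Cohort 1): v = (4.2/8.5)(67 − 59.5) + 16.2 = 19.91
anchor → Form B (Cohort 2): y = (11.2/4.7)(19.91 − 16.4) + 53.9 = 62.3

62.3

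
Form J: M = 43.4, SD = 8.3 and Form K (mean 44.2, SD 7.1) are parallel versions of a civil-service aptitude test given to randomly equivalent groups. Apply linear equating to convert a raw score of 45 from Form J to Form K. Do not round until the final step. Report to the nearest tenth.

45.6

Linear equating: y = (SD_Y/SD_X)(x − M_X) + M_Y
y = (7.1/8.3)(45 − 43.4) + 44.2
y = 0.855422 × 1.6 + 44.2 = 1.3687 + 44.2 = 45.6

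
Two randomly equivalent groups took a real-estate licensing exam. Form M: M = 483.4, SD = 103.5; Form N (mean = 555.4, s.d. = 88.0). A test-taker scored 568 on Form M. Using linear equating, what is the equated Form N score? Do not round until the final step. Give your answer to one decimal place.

Linear equating: y = (SD_Y/SD_X)(x − M_X) + M_Y
y = (88.0/103.5)(568 − 483.4) + 555.4
y = 0.850242 × 84.6 + 555.4 = 71.9304 + 555.4 = 627.3

627.3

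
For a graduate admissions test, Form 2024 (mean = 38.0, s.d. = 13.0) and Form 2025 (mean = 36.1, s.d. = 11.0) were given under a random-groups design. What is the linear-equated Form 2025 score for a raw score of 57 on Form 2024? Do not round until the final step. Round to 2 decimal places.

52.18

Linear equating: y = (SD_Y/SD_X)(x − M_X) + M_Y
y = (11.0/13.0)(57 − 38.0) + 36.1
y = 0.846154 × 19.0 + 36.1 = 16.0769 + 36.1 = 52.18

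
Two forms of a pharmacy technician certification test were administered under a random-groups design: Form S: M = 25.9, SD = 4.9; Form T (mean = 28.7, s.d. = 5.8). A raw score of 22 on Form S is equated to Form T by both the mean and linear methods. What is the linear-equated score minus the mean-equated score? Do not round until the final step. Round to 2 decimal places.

Mean-equated: 22 + (28.7 − 25.9) = 24.80
Linear-equated: (5.8/4.9)(22 − 25.9) + 28.7 = 24.084
Difference = 24.084 − 24.80 = -0.72

-0.72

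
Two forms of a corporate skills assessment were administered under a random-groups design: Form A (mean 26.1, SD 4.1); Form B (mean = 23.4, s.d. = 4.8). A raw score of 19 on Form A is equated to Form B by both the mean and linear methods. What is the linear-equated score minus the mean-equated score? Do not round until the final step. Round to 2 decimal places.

-1.21

Mean-equated: 19 + (23.4 − 26.1) = 16.30
Linear-equated: (4.8/4.1)(19 − 26.1) + 23.4 = 15.088
Difference = 15.088 − 16.30 = -1.21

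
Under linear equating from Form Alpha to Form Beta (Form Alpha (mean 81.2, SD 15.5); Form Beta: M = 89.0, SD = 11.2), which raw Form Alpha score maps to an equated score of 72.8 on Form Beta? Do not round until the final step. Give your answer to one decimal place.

58.8

Invert y = (SD_Y/SD_X)(x − M_X) + M_Y:
x = (SD_X/SD_Y)(y − M_Y) + M_X = (15.5/11.2)(72.8 − 89.0) + 81.2
x = 1.383929 × -16.200 + 81.2 = 58.8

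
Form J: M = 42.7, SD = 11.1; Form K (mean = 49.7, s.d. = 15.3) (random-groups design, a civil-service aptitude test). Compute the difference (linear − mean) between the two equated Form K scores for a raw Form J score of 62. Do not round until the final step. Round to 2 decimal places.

7.30

Mean-equated: 62 + (49.7 − 42.7) = 69.00
Linear-equated: (15.3/11.1)(62 − 42.7) + 49.7 = 76.303
Difference = 76.303 − 69.00 = 7.30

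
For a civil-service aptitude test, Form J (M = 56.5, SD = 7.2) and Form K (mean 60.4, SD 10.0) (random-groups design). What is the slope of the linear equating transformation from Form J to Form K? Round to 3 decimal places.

1.389

A = SD_Y / SD_X = 10.0 / 7.2 = 1.389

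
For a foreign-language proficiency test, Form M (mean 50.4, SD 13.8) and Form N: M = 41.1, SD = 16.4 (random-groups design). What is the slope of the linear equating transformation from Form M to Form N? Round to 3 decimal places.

A = SD_Y / SD_X = 16.4 / 13.8 = 1.188

1.188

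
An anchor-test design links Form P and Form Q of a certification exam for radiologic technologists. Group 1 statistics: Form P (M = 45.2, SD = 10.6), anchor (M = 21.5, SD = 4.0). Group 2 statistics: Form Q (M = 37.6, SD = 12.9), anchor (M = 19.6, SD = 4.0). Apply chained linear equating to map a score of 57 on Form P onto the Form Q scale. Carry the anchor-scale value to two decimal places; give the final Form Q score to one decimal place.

Form P → anchor (Group 1): v = (4.0/10.6)(57 − 45.2) + 21.5 = 25.95
anchor → Form Q (Group 2): y = (12.9/4.0)(25.95 − 19.6) + 37.6 = 58.1

58.1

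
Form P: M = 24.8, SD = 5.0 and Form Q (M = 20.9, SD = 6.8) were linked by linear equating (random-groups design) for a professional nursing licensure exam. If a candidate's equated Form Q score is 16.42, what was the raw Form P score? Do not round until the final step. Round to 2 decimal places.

Invert y = (SD_Y/SD_X)(x − M_X) + M_Y:
x = (SD_X/SD_Y)(y − M_Y) + M_X = (5.0/6.8)(16.42 − 20.9) + 24.8
x = 0.735294 × -4.480 + 24.8 = 21.51

21.51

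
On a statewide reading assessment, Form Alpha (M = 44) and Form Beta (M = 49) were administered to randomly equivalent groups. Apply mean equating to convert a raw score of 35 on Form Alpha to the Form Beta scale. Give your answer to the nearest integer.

40

Mean equating: y = x + (M_Y − M_X) = 35 + (49 − 44) = 40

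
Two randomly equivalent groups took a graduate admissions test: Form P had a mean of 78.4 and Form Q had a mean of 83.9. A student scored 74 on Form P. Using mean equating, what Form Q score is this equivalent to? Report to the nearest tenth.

Mean equating: y = x + (M_Y − M_X) = 74 + (83.9 − 78.4) = 79.5

79.5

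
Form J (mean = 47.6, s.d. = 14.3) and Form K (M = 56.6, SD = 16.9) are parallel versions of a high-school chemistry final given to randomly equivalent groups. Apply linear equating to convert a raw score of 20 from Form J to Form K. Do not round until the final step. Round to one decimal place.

24.0

Linear equating: y = (SD_Y/SD_X)(x − M_X) + M_Y
y = (16.9/14.3)(20 − 47.6) + 56.6
y = 1.181818 × -27.6 + 56.6 = -32.6182 + 56.6 = 24.0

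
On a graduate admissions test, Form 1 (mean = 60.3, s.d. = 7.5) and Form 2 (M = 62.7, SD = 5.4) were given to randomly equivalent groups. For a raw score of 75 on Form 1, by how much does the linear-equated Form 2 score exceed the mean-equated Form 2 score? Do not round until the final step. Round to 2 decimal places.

-4.12

Mean-equated: 75 + (62.7 − 60.3) = 77.40
Linear-equated: (5.4/7.5)(75 − 60.3) + 62.7 = 73.284
Difference = 73.284 − 77.40 = -4.12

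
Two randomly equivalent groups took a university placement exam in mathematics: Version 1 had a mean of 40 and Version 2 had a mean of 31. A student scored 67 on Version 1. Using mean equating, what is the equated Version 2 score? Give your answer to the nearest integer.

58

Mean equating: y = x + (M_Y − M_X) = 67 + (31 − 40) = 58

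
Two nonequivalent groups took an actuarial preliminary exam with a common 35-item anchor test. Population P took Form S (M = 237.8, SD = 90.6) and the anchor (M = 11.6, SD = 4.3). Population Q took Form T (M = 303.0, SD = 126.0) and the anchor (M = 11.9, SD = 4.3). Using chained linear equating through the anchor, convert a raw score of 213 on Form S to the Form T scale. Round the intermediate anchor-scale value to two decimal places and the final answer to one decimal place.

Form S → anchor (Population P): v = (4.3/90.6)(213 − 237.8) + 11.6 = 10.42
anchor → Form T (Population Q): y = (126.0/4.3)(10.42 − 11.9) + 303.0 = 259.6

259.6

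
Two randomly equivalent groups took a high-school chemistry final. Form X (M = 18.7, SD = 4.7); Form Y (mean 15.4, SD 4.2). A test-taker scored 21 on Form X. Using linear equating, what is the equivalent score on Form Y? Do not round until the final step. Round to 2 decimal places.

Linear equating: y = (SD_Y/SD_X)(x − M_X) + M_Y
y = (4.2/4.7)(21 − 18.7) + 15.4
y = 0.893617 × 2.3 + 15.4 = 2.0553 + 15.4 = 17.46

17.46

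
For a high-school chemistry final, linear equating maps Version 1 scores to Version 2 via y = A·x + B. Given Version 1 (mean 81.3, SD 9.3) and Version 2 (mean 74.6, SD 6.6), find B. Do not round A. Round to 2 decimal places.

16.90

A = SD_Y / SD_X = 6.6 / 9.3 = 0.709677
B = M_Y − A·M_X = 74.6 − 0.709677 × 81.3 = 16.90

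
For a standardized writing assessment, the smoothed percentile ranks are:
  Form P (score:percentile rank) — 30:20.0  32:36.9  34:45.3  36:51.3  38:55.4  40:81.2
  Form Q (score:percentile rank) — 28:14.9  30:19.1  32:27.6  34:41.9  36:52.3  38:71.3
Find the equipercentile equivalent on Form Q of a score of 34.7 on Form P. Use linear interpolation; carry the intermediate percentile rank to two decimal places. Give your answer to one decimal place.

PR of 34.7 on Form P: 45.3 + (34.7 − 34)/(36 − 34) × (51.3 − 45.3) = 47.40
On Form Q, PR 47.40 falls between score 34 (PR 41.9) and 36 (PR 52.3).
Interpolate: 34 + (47.40 − 41.9)/(52.3 − 41.9) × (36 − 34) = 35.1

35.1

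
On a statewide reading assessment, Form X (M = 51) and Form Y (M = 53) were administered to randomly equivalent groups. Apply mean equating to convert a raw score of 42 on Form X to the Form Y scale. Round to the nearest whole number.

44

Mean equating: y = x + (M_Y − M_X) = 42 + (53 − 51) = 44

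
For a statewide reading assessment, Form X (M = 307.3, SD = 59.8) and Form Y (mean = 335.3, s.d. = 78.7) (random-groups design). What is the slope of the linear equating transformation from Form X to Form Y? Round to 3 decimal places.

A = SD_Y / SD_X = 78.7 / 59.8 = 1.316

1.316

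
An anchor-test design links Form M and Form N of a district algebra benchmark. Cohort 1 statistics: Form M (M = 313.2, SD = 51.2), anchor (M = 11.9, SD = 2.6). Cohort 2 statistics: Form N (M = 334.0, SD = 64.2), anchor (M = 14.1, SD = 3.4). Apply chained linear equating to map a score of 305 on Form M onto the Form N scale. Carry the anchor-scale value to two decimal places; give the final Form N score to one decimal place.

Form M → anchor (Cohort 1): v = (2.6/51.2)(305 − 313.2) + 11.9 = 11.48
anchor → Form N (Cohort 2): y = (64.2/3.4)(11.48 − 14.1) + 334.0 = 284.5

284.5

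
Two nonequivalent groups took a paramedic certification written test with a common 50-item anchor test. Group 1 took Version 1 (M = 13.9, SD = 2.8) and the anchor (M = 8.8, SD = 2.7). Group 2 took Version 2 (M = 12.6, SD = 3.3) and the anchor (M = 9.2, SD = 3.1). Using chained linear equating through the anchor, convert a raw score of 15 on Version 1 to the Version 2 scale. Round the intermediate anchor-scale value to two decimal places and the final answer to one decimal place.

13.3

Version 1 → anchor (Group 1): v = (2.7/2.8)(15 − 13.9) + 8.8 = 9.86
anchor → Version 2 (Group 2): y = (3.3/3.1)(9.86 − 9.2) + 12.6 = 13.3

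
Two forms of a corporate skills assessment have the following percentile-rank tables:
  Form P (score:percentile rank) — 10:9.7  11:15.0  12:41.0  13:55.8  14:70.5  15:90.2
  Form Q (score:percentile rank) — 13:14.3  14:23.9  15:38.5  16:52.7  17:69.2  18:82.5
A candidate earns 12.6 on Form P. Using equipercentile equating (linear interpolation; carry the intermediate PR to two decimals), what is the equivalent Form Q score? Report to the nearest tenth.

15.8

PR of 12.6 on Form P: 41.0 + (12.6 − 12)/(13 − 12) × (55.8 − 41.0) = 49.88
On Form Q, PR 49.88 falls between score 15 (PR 38.5) and 16 (PR 52.7).
Interpolate: 15 + (49.88 − 38.5)/(52.7 − 38.5) × (16 − 15) = 15.8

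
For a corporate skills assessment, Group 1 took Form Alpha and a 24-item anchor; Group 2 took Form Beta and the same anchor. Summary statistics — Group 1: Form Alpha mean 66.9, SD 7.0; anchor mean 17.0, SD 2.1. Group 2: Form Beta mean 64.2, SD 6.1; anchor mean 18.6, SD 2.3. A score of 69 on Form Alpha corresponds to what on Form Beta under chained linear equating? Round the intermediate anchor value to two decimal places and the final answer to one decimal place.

61.6

Form Alpha → anchor (Group 1): v = (2.1/7.0)(69 − 66.9) + 17.0 = 17.63
anchor → Form Beta (Group 2): y = (6.1/2.3)(17.63 − 18.6) + 64.2 = 61.6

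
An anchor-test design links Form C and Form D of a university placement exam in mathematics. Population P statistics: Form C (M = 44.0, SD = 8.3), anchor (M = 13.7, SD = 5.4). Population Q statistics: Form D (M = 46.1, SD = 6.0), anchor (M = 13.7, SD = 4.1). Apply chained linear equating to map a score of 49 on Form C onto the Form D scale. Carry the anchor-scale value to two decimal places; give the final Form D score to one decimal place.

50.9

Form C → anchor (Population P): v = (5.4/8.3)(49 − 44.0) + 13.7 = 16.95
anchor → Form D (Population Q): y = (6.0/4.1)(16.95 − 13.7) + 46.1 = 50.9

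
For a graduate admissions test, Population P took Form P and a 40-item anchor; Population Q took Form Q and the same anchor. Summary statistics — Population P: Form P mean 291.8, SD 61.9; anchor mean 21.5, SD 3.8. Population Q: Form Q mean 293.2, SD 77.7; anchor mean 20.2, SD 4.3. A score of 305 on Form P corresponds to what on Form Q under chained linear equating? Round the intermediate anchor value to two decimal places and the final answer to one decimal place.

Form P → anchor (Population P): v = (3.8/61.9)(305 − 291.8) + 21.5 = 22.31
anchor → Form Q (Population Q): y = (77.7/4.3)(22.31 − 20.2) + 293.2 = 331.3

331.3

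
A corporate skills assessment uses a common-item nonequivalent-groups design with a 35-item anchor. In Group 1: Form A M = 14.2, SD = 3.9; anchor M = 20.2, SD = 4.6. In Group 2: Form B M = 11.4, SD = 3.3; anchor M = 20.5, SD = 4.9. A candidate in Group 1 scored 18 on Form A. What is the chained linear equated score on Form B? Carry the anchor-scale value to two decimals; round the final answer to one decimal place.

Form A → anchor (Group 1): v = (4.6/3.9)(18 − 14.2) + 20.2 = 24.68
anchor → Form B (Group 2): y = (3.3/4.9)(24.68 − 20.5) + 11.4 = 14.2

14.2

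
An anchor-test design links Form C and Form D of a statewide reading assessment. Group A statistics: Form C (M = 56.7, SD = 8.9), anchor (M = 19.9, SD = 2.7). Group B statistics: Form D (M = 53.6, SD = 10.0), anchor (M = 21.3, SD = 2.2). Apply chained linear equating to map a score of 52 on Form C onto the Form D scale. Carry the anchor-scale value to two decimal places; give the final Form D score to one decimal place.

40.7

Form C → anchor (Group A): v = (2.7/8.9)(52 − 56.7) + 19.9 = 18.47
anchor → Form D (Group B): y = (10.0/2.2)(18.47 − 21.3) + 53.6 = 40.7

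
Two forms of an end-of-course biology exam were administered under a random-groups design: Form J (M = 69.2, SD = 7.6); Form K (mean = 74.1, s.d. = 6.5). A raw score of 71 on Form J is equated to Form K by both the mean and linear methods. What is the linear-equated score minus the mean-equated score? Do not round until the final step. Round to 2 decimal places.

-0.26

Mean-equated: 71 + (74.1 − 69.2) = 75.90
Linear-equated: (6.5/7.6)(71 − 69.2) + 74.1 = 75.639
Difference = 75.639 − 75.90 = -0.26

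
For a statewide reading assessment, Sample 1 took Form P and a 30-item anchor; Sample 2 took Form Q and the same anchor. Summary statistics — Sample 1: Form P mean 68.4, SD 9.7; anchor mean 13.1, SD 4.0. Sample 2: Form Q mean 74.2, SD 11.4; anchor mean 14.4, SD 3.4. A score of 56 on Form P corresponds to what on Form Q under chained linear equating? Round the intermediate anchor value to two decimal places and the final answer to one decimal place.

Form P → anchor (Sample 1): v = (4.0/9.7)(56 − 68.4) + 13.1 = 7.99
anchor → Form Q (Sample 2): y = (11.4/3.4)(7.99 − 14.4) + 74.2 = 52.7

52.7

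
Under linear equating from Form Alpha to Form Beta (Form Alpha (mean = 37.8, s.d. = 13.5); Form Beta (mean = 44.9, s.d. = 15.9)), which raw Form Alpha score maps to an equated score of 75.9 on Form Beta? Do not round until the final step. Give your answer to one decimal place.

Invert y = (SD_Y/SD_X)(x − M_X) + M_Y:
x = (SD_X/SD_Y)(y − M_Y) + M_X = (13.5/15.9)(75.9 − 44.9) + 37.8
x = 0.849057 × 31.000 + 37.8 = 64.1

64.1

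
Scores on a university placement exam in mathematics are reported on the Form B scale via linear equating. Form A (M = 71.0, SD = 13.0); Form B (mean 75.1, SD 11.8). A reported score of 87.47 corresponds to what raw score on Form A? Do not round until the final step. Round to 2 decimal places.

Invert y = (SD_Y/SD_X)(x − M_X) + M_Y:
x = (SD_X/SD_Y)(y − M_Y) + M_X = (13.0/11.8)(87.47 − 75.1) + 71.0
x = 1.101695 × 12.370 + 71.0 = 84.63

84.63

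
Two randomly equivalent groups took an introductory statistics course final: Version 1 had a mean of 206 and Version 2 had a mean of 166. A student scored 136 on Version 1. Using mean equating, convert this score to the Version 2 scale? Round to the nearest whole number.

Mean equating: y = x + (M_Y − M_X) = 136 + (166 − 206) = 96

96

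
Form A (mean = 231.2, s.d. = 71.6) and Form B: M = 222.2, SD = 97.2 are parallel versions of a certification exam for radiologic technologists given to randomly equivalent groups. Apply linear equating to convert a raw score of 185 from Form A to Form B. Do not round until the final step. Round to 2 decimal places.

Linear equating: y = (SD_Y/SD_X)(x − M_X) + M_Y
y = (97.2/71.6)(185 − 231.2) + 222.2
y = 1.357542 × -46.2 + 222.2 = -62.7184 + 222.2 = 159.48

159.48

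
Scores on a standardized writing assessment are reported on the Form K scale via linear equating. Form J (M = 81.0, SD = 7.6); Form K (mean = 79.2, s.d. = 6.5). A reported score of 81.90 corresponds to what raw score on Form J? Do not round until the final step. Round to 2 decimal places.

Invert y = (SD_Y/SD_X)(x − M_X) + M_Y:
x = (SD_X/SD_Y)(y − M_Y) + M_X = (7.6/6.5)(81.90 − 79.2) + 81.0
x = 1.169231 × 2.700 + 81.0 = 84.16

84.16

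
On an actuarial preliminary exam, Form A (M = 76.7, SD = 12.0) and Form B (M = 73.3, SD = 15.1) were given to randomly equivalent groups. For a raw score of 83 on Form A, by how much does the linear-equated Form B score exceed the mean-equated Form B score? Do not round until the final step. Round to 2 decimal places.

1.63

Mean-equated: 83 + (73.3 − 76.7) = 79.60
Linear-equated: (15.1/12.0)(83 − 76.7) + 73.3 = 81.227
Difference = 81.227 − 79.60 = 1.63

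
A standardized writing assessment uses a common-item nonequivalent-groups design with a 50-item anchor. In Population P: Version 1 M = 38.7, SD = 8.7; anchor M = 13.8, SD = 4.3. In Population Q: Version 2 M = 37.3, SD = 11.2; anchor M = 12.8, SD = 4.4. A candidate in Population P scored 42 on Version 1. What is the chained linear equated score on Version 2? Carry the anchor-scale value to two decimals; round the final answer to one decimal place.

Version 1 → anchor (Population P): v = (4.3/8.7)(42 − 38.7) + 13.8 = 15.43
anchor → Version 2 (Population Q): y = (11.2/4.4)(15.43 − 12.8) + 37.3 = 44.0

44.0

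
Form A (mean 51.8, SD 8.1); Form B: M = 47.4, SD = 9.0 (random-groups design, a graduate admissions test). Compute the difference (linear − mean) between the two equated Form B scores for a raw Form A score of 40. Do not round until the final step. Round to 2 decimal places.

-1.31

Mean-equated: 40 + (47.4 − 51.8) = 35.60
Linear-equated: (9.0/8.1)(40 − 51.8) + 47.4 = 34.289
Difference = 34.289 − 35.60 = -1.31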